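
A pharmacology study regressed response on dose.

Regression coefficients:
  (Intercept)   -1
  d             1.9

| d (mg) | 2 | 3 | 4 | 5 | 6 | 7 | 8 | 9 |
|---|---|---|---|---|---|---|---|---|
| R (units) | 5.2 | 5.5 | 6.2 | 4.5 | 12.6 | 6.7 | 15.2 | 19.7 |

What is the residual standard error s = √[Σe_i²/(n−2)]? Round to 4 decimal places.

s = 3.4814

d=2: ŷ = -1 + 1.9·2 = 2.8; e = 5.2 − 2.8 = 2.4
d=3: ŷ = -1 + 1.9·3 = 4.7; e = 5.5 − 4.7 = 0.8
d=4: ŷ = -1 + 1.9·4 = 6.6; e = 6.2 − 6.6 = -0.4
d=5: ŷ = -1 + 1.9·5 = 8.5; e = 4.5 − 8.5 = -4
d=6: ŷ = -1 + 1.9·6 = 10.4; e = 12.6 − 10.4 = 2.2
d=7: ŷ = -1 + 1.9·7 = 12.3; e = 6.7 − 12.3 = -5.6
d=8: ŷ = -1 + 1.9·8 = 14.2; e = 15.2 − 14.2 = 1
d=9: ŷ = -1 + 1.9·9 = 16.1; e = 19.7 − 16.1 = 3.6
SSE = 5.76 + 0.64 + 0.16 + 16 + 4.84 + 31.36 + 1 + 12.96 = 72.72
s = √(72.72/6) = √12.12 ≈ 3.4814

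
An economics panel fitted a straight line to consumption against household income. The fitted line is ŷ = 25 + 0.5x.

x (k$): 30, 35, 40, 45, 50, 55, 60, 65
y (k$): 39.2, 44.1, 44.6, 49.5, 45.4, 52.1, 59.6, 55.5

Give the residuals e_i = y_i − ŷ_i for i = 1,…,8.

x=30: ŷ = 25 + 0.5·30 = 40; e = 39.2 − 40 = -0.8
x=35: ŷ = 25 + 0.5·35 = 42.5; e = 44.1 − 42.5 = 1.6
x=40: ŷ = 25 + 0.5·40 = 45; e = 44.6 − 45 = -0.4
x=45: ŷ = 25 + 0.5·45 = 47.5; e = 49.5 − 47.5 = 2
x=50: ŷ = 25 + 0.5·50 = 50; e = 45.4 − 50 = -4.6
x=55: ŷ = 25 + 0.5·55 = 52.5; e = 52.1 − 52.5 = -0.4
x=60: ŷ = 25 + 0.5·60 = 55; e = 59.6 − 55 = 4.6
x=65: ŷ = 25 + 0.5·65 = 57.5; e = 55.5 − 57.5 = -2

-0.8, 1.6, -0.4, 2, -4.6, -0.4, 4.6, -2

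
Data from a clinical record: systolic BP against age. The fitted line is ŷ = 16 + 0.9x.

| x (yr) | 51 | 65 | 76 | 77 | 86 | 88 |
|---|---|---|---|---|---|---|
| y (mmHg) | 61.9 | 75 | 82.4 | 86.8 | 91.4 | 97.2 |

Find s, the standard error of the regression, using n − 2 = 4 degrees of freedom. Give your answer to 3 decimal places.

x=51: ŷ = 16 + 0.9·51 = 61.9; r = 61.9 − 61.9 = 0
x=65: ŷ = 16 + 0.9·65 = 74.5; r = 75 − 74.5 = 0.5
x=76: ŷ = 16 + 0.9·76 = 84.4; r = 82.4 − 84.4 = -2
x=77: ŷ = 16 + 0.9·77 = 85.3; r = 86.8 − 85.3 = 1.5
x=86: ŷ = 16 + 0.9·86 = 93.4; r = 91.4 − 93.4 = -2
x=88: ŷ = 16 + 0.9·88 = 95.2; r = 97.2 − 95.2 = 2
SSE = 0 + 0.25 + 4 + 2.25 + 4 + 4 = 14.5
s = √(14.5/4) = √3.625 ≈ 1.904

s = 1.904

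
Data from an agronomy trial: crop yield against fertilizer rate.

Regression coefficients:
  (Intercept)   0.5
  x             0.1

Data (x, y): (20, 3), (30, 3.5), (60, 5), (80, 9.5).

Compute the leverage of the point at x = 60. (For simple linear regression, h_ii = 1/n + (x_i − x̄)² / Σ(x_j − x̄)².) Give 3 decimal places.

x̄ = (20 + 30 + 60 + 80)/4 = 47.5
Σ(x − x̄)² = 756.25 + 306.25 + 156.25 + 1056.25 = 2275
h = 1/4 + (12.5)²/2275 = 0.25 + 0.0686813 = 0.319

h = 0.319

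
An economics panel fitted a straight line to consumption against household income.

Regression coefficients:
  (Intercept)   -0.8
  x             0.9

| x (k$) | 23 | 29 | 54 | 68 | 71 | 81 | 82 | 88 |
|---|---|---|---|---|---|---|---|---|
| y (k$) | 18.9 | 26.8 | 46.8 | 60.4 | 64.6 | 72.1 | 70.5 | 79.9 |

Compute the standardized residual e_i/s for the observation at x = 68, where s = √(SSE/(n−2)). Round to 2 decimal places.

x=23: ŷ = -0.8 + 0.9·23 = 19.9; e = 18.9 − 19.9 = -1
x=29: ŷ = -0.8 + 0.9·29 = 25.3; e = 26.8 − 25.3 = 1.5
x=54: ŷ = -0.8 + 0.9·54 = 47.8; e = 46.8 − 47.8 = -1
x=68: ŷ = -0.8 + 0.9·68 = 60.4; e = 60.4 − 60.4 = 0
x=71: ŷ = -0.8 + 0.9·71 = 63.1; e = 64.6 − 63.1 = 1.5
x=81: ŷ = -0.8 + 0.9·81 = 72.1; e = 72.1 − 72.1 = 0
x=82: ŷ = -0.8 + 0.9·82 = 73; e = 70.5 − 73 = -2.5
x=88: ŷ = -0.8 + 0.9·88 = 78.4; e = 79.9 − 78.4 = 1.5
SSE = 1 + 2.25 + 1 + 0 + 2.25 + 0 + 6.25 + 2.25 = 15
s = √(15/6) = 1.58114
e/s = 0 / 1.58114 = 0.00

0.00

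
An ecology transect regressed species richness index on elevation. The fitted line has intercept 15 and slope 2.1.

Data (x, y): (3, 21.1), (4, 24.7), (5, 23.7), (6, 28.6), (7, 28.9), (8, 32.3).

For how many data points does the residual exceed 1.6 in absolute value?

x=3: ŷ = 15 + 2.1·3 = 21.3; r = 21.1 − 21.3 = -0.2
x=4: ŷ = 15 + 2.1·4 = 23.4; r = 24.7 − 23.4 = 1.3
x=5: ŷ = 15 + 2.1·5 = 25.5; r = 23.7 − 25.5 = -1.8
x=6: ŷ = 15 + 2.1·6 = 27.6; r = 28.6 − 27.6 = 1
x=7: ŷ = 15 + 2.1·7 = 29.7; r = 28.9 − 29.7 = -0.8
x=8: ŷ = 15 + 2.1·8 = 31.8; r = 32.3 − 31.8 = 0.5
|r| > 1.6: x=5 (|r|=1.8) → 1

1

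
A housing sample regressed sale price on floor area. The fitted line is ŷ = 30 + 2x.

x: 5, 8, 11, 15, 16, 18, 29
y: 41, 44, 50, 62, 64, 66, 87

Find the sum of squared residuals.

SSE = 18

x=5: ŷ = 30 + 2·5 = 40; e = 41 − 40 = 1
x=8: ŷ = 30 + 2·8 = 46; e = 44 − 46 = -2
x=11: ŷ = 30 + 2·11 = 52; e = 50 − 52 = -2
x=15: ŷ = 30 + 2·15 = 60; e = 62 − 60 = 2
x=16: ŷ = 30 + 2·16 = 62; e = 64 − 62 = 2
x=18: ŷ = 30 + 2·18 = 66; e = 66 − 66 = 0
x=29: ŷ = 30 + 2·29 = 88; e = 87 − 88 = -1
SSE = 1 + 4 + 4 + 4 + 4 + 0 + 1 = 18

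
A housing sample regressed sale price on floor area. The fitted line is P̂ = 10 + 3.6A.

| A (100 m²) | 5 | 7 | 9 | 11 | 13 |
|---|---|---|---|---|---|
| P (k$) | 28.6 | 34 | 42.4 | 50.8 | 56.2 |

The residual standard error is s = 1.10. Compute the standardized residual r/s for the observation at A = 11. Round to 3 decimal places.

1.091

P̂ = 10 + 3.6·11 = 49.6
r = 50.8 − 49.6 = 1.2
r/s = 1.2 / 1.10 = 1.091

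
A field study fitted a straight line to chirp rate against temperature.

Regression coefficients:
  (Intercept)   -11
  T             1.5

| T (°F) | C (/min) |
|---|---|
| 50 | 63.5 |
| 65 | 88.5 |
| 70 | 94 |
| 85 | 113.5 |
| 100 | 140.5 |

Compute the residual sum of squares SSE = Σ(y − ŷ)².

SSE = 15.5

T=50: Ĉ = -11 + 1.5·50 = 64; e = 63.5 − 64 = -0.5
T=65: Ĉ = -11 + 1.5·65 = 86.5; e = 88.5 − 86.5 = 2
T=70: Ĉ = -11 + 1.5·70 = 94; e = 94 − 94 = 0
T=85: Ĉ = -11 + 1.5·85 = 116.5; e = 113.5 − 116.5 = -3
T=100: Ĉ = -11 + 1.5·100 = 139; e = 140.5 − 139 = 1.5
SSE = 0.25 + 4 + 0 + 9 + 2.25 = 15.5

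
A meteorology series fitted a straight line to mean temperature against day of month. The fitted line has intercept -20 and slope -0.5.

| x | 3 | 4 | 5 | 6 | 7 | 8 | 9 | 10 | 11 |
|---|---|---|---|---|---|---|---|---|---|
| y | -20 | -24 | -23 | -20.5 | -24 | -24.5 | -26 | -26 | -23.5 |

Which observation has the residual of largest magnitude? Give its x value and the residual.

x = 6, r = 2.5

x=3: ŷ = -20 − 0.5·3 = -21.5; r = -20 − (-21.5) = 1.5
x=4: ŷ = -20 − 0.5·4 = -22; r = -24 − (-22) = -2
x=5: ŷ = -20 − 0.5·5 = -22.5; r = -23 − (-22.5) = -0.5
x=6: ŷ = -20 − 0.5·6 = -23; r = -20.5 − (-23) = 2.5
x=7: ŷ = -20 − 0.5·7 = -23.5; r = -24 − (-23.5) = -0.5
x=8: ŷ = -20 − 0.5·8 = -24; r = -24.5 − (-24) = -0.5
x=9: ŷ = -20 − 0.5·9 = -24.5; r = -26 − (-24.5) = -1.5
x=10: ŷ = -20 − 0.5·10 = -25; r = -26 − (-25) = -1
x=11: ŷ = -20 − 0.5·11 = -25.5; r = -23.5 − (-25.5) = 2
Largest |r| is 2.5 at x = 6, residual 2.5.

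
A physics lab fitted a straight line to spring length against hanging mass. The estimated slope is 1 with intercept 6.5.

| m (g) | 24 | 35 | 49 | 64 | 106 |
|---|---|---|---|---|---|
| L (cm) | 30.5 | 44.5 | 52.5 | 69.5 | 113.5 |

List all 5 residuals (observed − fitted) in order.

0, 3, -3, -1, 1

m=24: L̂ = 6.5 + 24 = 30.5; e = 30.5 − 30.5 = 0
m=35: L̂ = 6.5 + 35 = 41.5; e = 44.5 − 41.5 = 3
m=49: L̂ = 6.5 + 49 = 55.5; e = 52.5 − 55.5 = -3
m=64: L̂ = 6.5 + 64 = 70.5; e = 69.5 − 70.5 = -1
m=106: L̂ = 6.5 + 106 = 112.5; e = 113.5 − 112.5 = 1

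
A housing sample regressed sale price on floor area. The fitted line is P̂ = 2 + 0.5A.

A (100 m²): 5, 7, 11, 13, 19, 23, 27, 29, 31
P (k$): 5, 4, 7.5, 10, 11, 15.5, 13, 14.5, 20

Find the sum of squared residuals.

A=5: P̂ = 2 + 0.5·5 = 4.5; r = 5 − 4.5 = 0.5
A=7: P̂ = 2 + 0.5·7 = 5.5; r = 4 − 5.5 = -1.5
A=11: P̂ = 2 + 0.5·11 = 7.5; r = 7.5 − 7.5 = 0
A=13: P̂ = 2 + 0.5·13 = 8.5; r = 10 − 8.5 = 1.5
A=19: P̂ = 2 + 0.5·19 = 11.5; r = 11 − 11.5 = -0.5
A=23: P̂ = 2 + 0.5·23 = 13.5; r = 15.5 − 13.5 = 2
A=27: P̂ = 2 + 0.5·27 = 15.5; r = 13 − 15.5 = -2.5
A=29: P̂ = 2 + 0.5·29 = 16.5; r = 14.5 − 16.5 = -2
A=31: P̂ = 2 + 0.5·31 = 17.5; r = 20 − 17.5 = 2.5
SSE = 0.25 + 2.25 + 0 + 2.25 + 0.25 + 4 + 6.25 + 4 + 6.25 = 25.5

SSE = 25.5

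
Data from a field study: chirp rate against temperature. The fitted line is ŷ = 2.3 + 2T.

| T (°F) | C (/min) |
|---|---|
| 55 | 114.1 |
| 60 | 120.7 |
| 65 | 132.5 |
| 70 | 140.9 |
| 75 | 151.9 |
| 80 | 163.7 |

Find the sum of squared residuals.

SSE = 9.92

T=55: ŷ = 2.3 + 2·55 = 112.3; e = 114.1 − 112.3 = 1.8
T=60: ŷ = 2.3 + 2·60 = 122.3; e = 120.7 − 122.3 = -1.6
T=65: ŷ = 2.3 + 2·65 = 132.3; e = 132.5 − 132.3 = 0.2
T=70: ŷ = 2.3 + 2·70 = 142.3; e = 140.9 − 142.3 = -1.4
T=75: ŷ = 2.3 + 2·75 = 152.3; e = 151.9 − 152.3 = -0.4
T=80: ŷ = 2.3 + 2·80 = 162.3; e = 163.7 − 162.3 = 1.4
SSE = 3.24 + 2.56 + 0.04 + 1.96 + 0.16 + 1.96 = 9.92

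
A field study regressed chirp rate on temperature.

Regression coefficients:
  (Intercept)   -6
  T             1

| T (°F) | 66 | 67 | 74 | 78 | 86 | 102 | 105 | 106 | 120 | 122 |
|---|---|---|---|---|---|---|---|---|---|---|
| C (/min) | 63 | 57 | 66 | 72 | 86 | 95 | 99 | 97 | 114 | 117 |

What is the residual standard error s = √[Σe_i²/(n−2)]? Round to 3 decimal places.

s = 3.082

T=66: ŷ = -6 + 66 = 60; e = 63 − 60 = 3
T=67: ŷ = -6 + 67 = 61; e = 57 − 61 = -4
T=74: ŷ = -6 + 74 = 68; e = 66 − 68 = -2
T=78: ŷ = -6 + 78 = 72; e = 72 − 72 = 0
T=86: ŷ = -6 + 86 = 80; e = 86 − 80 = 6
T=102: ŷ = -6 + 102 = 96; e = 95 − 96 = -1
T=105: ŷ = -6 + 105 = 99; e = 99 − 99 = 0
T=106: ŷ = -6 + 106 = 100; e = 97 − 100 = -3
T=120: ŷ = -6 + 120 = 114; e = 114 − 114 = 0
T=122: ŷ = -6 + 122 = 116; e = 117 − 116 = 1
SSE = 9 + 16 + 4 + 0 + 36 + 1 + 0 + 9 + 0 + 1 = 76
s = √(76/8) = √9.5 ≈ 3.082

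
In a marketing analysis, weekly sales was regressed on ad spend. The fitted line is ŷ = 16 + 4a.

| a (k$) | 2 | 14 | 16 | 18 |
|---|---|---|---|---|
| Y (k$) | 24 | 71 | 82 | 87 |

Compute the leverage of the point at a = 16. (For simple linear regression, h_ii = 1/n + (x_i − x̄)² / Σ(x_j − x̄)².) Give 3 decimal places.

h = 0.329

ā = (2 + 14 + 16 + 18)/4 = 12.5
Σ(a − ā)² = 110.25 + 2.25 + 12.25 + 30.25 = 155
h = 1/4 + (3.5)²/155 = 0.25 + 0.0790323 = 0.329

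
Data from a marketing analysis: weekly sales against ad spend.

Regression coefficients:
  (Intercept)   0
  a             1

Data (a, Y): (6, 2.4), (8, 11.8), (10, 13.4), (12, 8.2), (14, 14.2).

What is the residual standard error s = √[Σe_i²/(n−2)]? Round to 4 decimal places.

a=6: Ŷ = 6 = 6; e = 2.4 − 6 = -3.6
a=8: Ŷ = 8 = 8; e = 11.8 − 8 = 3.8
a=10: Ŷ = 10 = 10; e = 13.4 − 10 = 3.4
a=12: Ŷ = 12 = 12; e = 8.2 − 12 = -3.8
a=14: Ŷ = 14 = 14; e = 14.2 − 14 = 0.2
SSE = 12.96 + 14.44 + 11.56 + 14.44 + 0.04 = 53.44
s = √(53.44/3) = √17.8133 ≈ 4.2206

s = 4.2206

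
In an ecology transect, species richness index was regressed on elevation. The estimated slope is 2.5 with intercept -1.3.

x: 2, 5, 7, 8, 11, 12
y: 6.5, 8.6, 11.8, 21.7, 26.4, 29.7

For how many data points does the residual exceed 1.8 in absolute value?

x=2: ŷ = -1.3 + 2.5·2 = 3.7; r = 6.5 − 3.7 = 2.8
x=5: ŷ = -1.3 + 2.5·5 = 11.2; r = 8.6 − 11.2 = -2.6
x=7: ŷ = -1.3 + 2.5·7 = 16.2; r = 11.8 − 16.2 = -4.4
x=8: ŷ = -1.3 + 2.5·8 = 18.7; r = 21.7 − 18.7 = 3
x=11: ŷ = -1.3 + 2.5·11 = 26.2; r = 26.4 − 26.2 = 0.2
x=12: ŷ = -1.3 + 2.5·12 = 28.7; r = 29.7 − 28.7 = 1
|r| > 1.8: x=2 (|r|=2.8), x=5 (|r|=2.6), x=7 (|r|=4.4), x=8 (|r|=3) → 4

4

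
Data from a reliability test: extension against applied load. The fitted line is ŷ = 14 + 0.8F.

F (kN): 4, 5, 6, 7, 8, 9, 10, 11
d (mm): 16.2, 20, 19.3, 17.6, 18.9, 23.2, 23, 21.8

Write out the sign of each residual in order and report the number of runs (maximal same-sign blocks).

5 runs

F=4: ŷ = 14 + 0.8·4 = 17.2; r = 16.2 − 17.2 = -1
F=5: ŷ = 14 + 0.8·5 = 18; r = 20 − 18 = 2
F=6: ŷ = 14 + 0.8·6 = 18.8; r = 19.3 − 18.8 = 0.5
F=7: ŷ = 14 + 0.8·7 = 19.6; r = 17.6 − 19.6 = -2
F=8: ŷ = 14 + 0.8·8 = 20.4; r = 18.9 − 20.4 = -1.5
F=9: ŷ = 14 + 0.8·9 = 21.2; r = 23.2 − 21.2 = 2
F=10: ŷ = 14 + 0.8·10 = 22; r = 23 − 22 = 1
F=11: ŷ = 14 + 0.8·11 = 22.8; r = 21.8 − 22.8 = -1
Signs: − + + − − + + −
Runs: −×1, +×2, −×2, +×2, −×1 → 5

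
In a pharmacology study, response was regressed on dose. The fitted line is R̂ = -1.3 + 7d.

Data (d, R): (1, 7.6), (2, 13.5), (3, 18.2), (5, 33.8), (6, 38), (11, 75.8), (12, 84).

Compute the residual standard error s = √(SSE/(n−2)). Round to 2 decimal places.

s = 1.76

d=1: R̂ = -1.3 + 7·1 = 5.7; e = 7.6 − 5.7 = 1.9
d=2: R̂ = -1.3 + 7·2 = 12.7; e = 13.5 − 12.7 = 0.8
d=3: R̂ = -1.3 + 7·3 = 19.7; e = 18.2 − 19.7 = -1.5
d=5: R̂ = -1.3 + 7·5 = 33.7; e = 33.8 − 33.7 = 0.1
d=6: R̂ = -1.3 + 7·6 = 40.7; e = 38 − 40.7 = -2.7
d=11: R̂ = -1.3 + 7·11 = 75.7; e = 75.8 − 75.7 = 0.1
d=12: R̂ = -1.3 + 7·12 = 82.7; e = 84 − 82.7 = 1.3
SSE = 3.61 + 0.64 + 2.25 + 0.01 + 7.29 + 0.01 + 1.69 = 15.5
s = √(15.5/5) = √3.1 ≈ 1.76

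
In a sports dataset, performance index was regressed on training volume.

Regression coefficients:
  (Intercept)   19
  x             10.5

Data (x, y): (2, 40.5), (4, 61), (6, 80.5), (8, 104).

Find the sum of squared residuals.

SSE = 3.5

x=2: ŷ = 19 + 10.5·2 = 40; e = 40.5 − 40 = 0.5
x=4: ŷ = 19 + 10.5·4 = 61; e = 61 − 61 = 0
x=6: ŷ = 19 + 10.5·6 = 82; e = 80.5 − 82 = -1.5
x=8: ŷ = 19 + 10.5·8 = 103; e = 104 − 103 = 1
SSE = 0.25 + 0 + 2.25 + 1 = 3.5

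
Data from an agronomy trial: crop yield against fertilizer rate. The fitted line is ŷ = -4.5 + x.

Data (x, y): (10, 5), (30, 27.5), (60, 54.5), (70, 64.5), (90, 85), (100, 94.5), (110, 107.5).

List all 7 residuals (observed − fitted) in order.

-0.5, 2, -1, -1, -0.5, -1, 2

x=10: ŷ = -4.5 + 10 = 5.5; r = 5 − 5.5 = -0.5
x=30: ŷ = -4.5 + 30 = 25.5; r = 27.5 − 25.5 = 2
x=60: ŷ = -4.5 + 60 = 55.5; r = 54.5 − 55.5 = -1
x=70: ŷ = -4.5 + 70 = 65.5; r = 64.5 − 65.5 = -1
x=90: ŷ = -4.5 + 90 = 85.5; r = 85 − 85.5 = -0.5
x=100: ŷ = -4.5 + 100 = 95.5; r = 94.5 − 95.5 = -1
x=110: ŷ = -4.5 + 110 = 105.5; r = 107.5 − 105.5 = 2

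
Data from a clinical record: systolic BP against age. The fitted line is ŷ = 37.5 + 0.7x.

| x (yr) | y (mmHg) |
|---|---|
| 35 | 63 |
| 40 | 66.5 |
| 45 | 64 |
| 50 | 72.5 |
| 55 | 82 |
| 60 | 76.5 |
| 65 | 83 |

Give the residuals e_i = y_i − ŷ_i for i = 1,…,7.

1, 1, -5, 0, 6, -3, 0

x=35: ŷ = 37.5 + 0.7·35 = 62; e = 63 − 62 = 1
x=40: ŷ = 37.5 + 0.7·40 = 65.5; e = 66.5 − 65.5 = 1
x=45: ŷ = 37.5 + 0.7·45 = 69; e = 64 − 69 = -5
x=50: ŷ = 37.5 + 0.7·50 = 72.5; e = 72.5 − 72.5 = 0
x=55: ŷ = 37.5 + 0.7·55 = 76; e = 82 − 76 = 6
x=60: ŷ = 37.5 + 0.7·60 = 79.5; e = 76.5 − 79.5 = -3
x=65: ŷ = 37.5 + 0.7·65 = 83; e = 83 − 83 = 0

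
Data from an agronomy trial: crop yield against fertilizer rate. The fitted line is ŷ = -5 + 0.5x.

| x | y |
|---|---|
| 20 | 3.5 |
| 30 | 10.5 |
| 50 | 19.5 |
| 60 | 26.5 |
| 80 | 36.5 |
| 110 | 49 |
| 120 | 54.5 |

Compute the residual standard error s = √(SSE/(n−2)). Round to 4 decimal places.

x=20: ŷ = -5 + 0.5·20 = 5; e = 3.5 − 5 = -1.5
x=30: ŷ = -5 + 0.5·30 = 10; e = 10.5 − 10 = 0.5
x=50: ŷ = -5 + 0.5·50 = 20; e = 19.5 − 20 = -0.5
x=60: ŷ = -5 + 0.5·60 = 25; e = 26.5 − 25 = 1.5
x=80: ŷ = -5 + 0.5·80 = 35; e = 36.5 − 35 = 1.5
x=110: ŷ = -5 + 0.5·110 = 50; e = 49 − 50 = -1
x=120: ŷ = -5 + 0.5·120 = 55; e = 54.5 − 55 = -0.5
SSE = 2.25 + 0.25 + 0.25 + 2.25 + 2.25 + 1 + 0.25 = 8.5
s = √(8.5/5) = √1.7 ≈ 1.3038

s = 1.3038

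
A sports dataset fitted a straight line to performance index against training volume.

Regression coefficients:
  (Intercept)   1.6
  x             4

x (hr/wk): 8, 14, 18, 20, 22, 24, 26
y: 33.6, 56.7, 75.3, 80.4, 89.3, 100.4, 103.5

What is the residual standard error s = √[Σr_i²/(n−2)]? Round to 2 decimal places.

x=8: ŷ = 1.6 + 4·8 = 33.6; r = 33.6 − 33.6 = 0
x=14: ŷ = 1.6 + 4·14 = 57.6; r = 56.7 − 57.6 = -0.9
x=18: ŷ = 1.6 + 4·18 = 73.6; r = 75.3 − 73.6 = 1.7
x=20: ŷ = 1.6 + 4·20 = 81.6; r = 80.4 − 81.6 = -1.2
x=22: ŷ = 1.6 + 4·22 = 89.6; r = 89.3 − 89.6 = -0.3
x=24: ŷ = 1.6 + 4·24 = 97.6; r = 100.4 − 97.6 = 2.8
x=26: ŷ = 1.6 + 4·26 = 105.6; r = 103.5 − 105.6 = -2.1
SSE = 0 + 0.81 + 2.89 + 1.44 + 0.09 + 7.84 + 4.41 = 17.48
s = √(17.48/5) = √3.496 ≈ 1.87

s = 1.87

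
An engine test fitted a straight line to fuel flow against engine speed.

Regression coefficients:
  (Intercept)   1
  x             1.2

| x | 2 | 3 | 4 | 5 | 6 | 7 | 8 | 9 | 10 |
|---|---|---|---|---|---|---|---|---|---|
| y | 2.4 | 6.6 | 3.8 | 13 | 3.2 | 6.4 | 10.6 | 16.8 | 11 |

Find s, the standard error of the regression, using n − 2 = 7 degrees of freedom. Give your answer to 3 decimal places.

x=2: ŷ = 1 + 1.2·2 = 3.4; e = 2.4 − 3.4 = -1
x=3: ŷ = 1 + 1.2·3 = 4.6; e = 6.6 − 4.6 = 2
x=4: ŷ = 1 + 1.2·4 = 5.8; e = 3.8 − 5.8 = -2
x=5: ŷ = 1 + 1.2·5 = 7; e = 13 − 7 = 6
x=6: ŷ = 1 + 1.2·6 = 8.2; e = 3.2 − 8.2 = -5
x=7: ŷ = 1 + 1.2·7 = 9.4; e = 6.4 − 9.4 = -3
x=8: ŷ = 1 + 1.2·8 = 10.6; e = 10.6 − 10.6 = 0
x=9: ŷ = 1 + 1.2·9 = 11.8; e = 16.8 − 11.8 = 5
x=10: ŷ = 1 + 1.2·10 = 13; e = 11 − 13 = -2
SSE = 1 + 4 + 4 + 36 + 25 + 9 + 0 + 25 + 4 = 108
s = √(108/7) = √15.4286 ≈ 3.928

s = 3.928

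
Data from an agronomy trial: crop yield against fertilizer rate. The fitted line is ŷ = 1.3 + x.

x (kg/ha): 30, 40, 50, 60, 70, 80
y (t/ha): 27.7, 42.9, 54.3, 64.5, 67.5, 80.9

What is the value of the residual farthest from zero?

e = -3.8

x=30: ŷ = 1.3 + 30 = 31.3; e = 27.7 − 31.3 = -3.6
x=40: ŷ = 1.3 + 40 = 41.3; e = 42.9 − 41.3 = 1.6
x=50: ŷ = 1.3 + 50 = 51.3; e = 54.3 − 51.3 = 3
x=60: ŷ = 1.3 + 60 = 61.3; e = 64.5 − 61.3 = 3.2
x=70: ŷ = 1.3 + 70 = 71.3; e = 67.5 − 71.3 = -3.8
x=80: ŷ = 1.3 + 80 = 81.3; e = 80.9 − 81.3 = -0.4
Largest |e| is 3.8 at x = 70, residual -3.8.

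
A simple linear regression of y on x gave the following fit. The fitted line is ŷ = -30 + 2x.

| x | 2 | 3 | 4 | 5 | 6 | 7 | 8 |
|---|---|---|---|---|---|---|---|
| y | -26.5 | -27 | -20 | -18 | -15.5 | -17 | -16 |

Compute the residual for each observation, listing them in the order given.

-0.5, -3, 2, 2, 2.5, -1, -2

x=2: ŷ = -30 + 2·2 = -26; r = -26.5 − (-26) = -0.5
x=3: ŷ = -30 + 2·3 = -24; r = -27 − (-24) = -3
x=4: ŷ = -30 + 2·4 = -22; r = -20 − (-22) = 2
x=5: ŷ = -30 + 2·5 = -20; r = -18 − (-20) = 2
x=6: ŷ = -30 + 2·6 = -18; r = -15.5 − (-18) = 2.5
x=7: ŷ = -30 + 2·7 = -16; r = -17 − (-16) = -1
x=8: ŷ = -30 + 2·8 = -14; r = -16 − (-14) = -2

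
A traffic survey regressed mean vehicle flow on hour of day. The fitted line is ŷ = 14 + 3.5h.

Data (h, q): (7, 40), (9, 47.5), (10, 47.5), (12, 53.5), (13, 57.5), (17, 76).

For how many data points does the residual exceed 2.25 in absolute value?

2

h=7: ŷ = 14 + 3.5·7 = 38.5; r = 40 − 38.5 = 1.5
h=9: ŷ = 14 + 3.5·9 = 45.5; r = 47.5 − 45.5 = 2
h=10: ŷ = 14 + 3.5·10 = 49; r = 47.5 − 49 = -1.5
h=12: ŷ = 14 + 3.5·12 = 56; r = 53.5 − 56 = -2.5
h=13: ŷ = 14 + 3.5·13 = 59.5; r = 57.5 − 59.5 = -2
h=17: ŷ = 14 + 3.5·17 = 73.5; r = 76 − 73.5 = 2.5
|r| > 2.25: h=12 (|r|=2.5), h=17 (|r|=2.5) → 2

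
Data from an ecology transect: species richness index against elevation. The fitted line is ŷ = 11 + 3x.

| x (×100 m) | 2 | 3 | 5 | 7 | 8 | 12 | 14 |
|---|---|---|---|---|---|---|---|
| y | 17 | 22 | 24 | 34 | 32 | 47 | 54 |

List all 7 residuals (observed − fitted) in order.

0, 2, -2, 2, -3, 0, 1

x=2: ŷ = 11 + 3·2 = 17; r = 17 − 17 = 0
x=3: ŷ = 11 + 3·3 = 20; r = 22 − 20 = 2
x=5: ŷ = 11 + 3·5 = 26; r = 24 − 26 = -2
x=7: ŷ = 11 + 3·7 = 32; r = 34 − 32 = 2
x=8: ŷ = 11 + 3·8 = 35; r = 32 − 35 = -3
x=12: ŷ = 11 + 3·12 = 47; r = 47 − 47 = 0
x=14: ŷ = 11 + 3·14 = 53; r = 54 − 53 = 1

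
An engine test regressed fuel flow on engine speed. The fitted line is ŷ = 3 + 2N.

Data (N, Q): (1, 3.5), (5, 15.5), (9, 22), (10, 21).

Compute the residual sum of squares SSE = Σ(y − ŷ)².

SSE = 13.5

N=1: ŷ = 3 + 2·1 = 5; r = 3.5 − 5 = -1.5
N=5: ŷ = 3 + 2·5 = 13; r = 15.5 − 13 = 2.5
N=9: ŷ = 3 + 2·9 = 21; r = 22 − 21 = 1
N=10: ŷ = 3 + 2·10 = 23; r = 21 − 23 = -2
SSE = 2.25 + 6.25 + 1 + 4 = 13.5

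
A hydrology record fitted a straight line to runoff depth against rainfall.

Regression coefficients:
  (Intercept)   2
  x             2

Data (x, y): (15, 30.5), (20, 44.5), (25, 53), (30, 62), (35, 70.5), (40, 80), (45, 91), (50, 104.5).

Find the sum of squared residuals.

SSE = 23

x=15: ŷ = 2 + 2·15 = 32; r = 30.5 − 32 = -1.5
x=20: ŷ = 2 + 2·20 = 42; r = 44.5 − 42 = 2.5
x=25: ŷ = 2 + 2·25 = 52; r = 53 − 52 = 1
x=30: ŷ = 2 + 2·30 = 62; r = 62 − 62 = 0
x=35: ŷ = 2 + 2·35 = 72; r = 70.5 − 72 = -1.5
x=40: ŷ = 2 + 2·40 = 82; r = 80 − 82 = -2
x=45: ŷ = 2 + 2·45 = 92; r = 91 − 92 = -1
x=50: ŷ = 2 + 2·50 = 102; r = 104.5 − 102 = 2.5
SSE = 2.25 + 6.25 + 1 + 0 + 2.25 + 4 + 1 + 6.25 = 23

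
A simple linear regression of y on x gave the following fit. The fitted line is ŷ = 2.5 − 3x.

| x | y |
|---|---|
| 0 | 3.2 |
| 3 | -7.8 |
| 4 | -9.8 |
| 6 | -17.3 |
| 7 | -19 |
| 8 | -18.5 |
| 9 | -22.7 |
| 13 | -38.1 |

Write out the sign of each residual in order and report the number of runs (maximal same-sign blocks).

4 runs

x=0: ŷ = 2.5 − 3·0 = 2.5; r = 3.2 − 2.5 = 0.7
x=3: ŷ = 2.5 − 3·3 = -6.5; r = -7.8 − (-6.5) = -1.3
x=4: ŷ = 2.5 − 3·4 = -9.5; r = -9.8 − (-9.5) = -0.3
x=6: ŷ = 2.5 − 3·6 = -15.5; r = -17.3 − (-15.5) = -1.8
x=7: ŷ = 2.5 − 3·7 = -18.5; r = -19 − (-18.5) = -0.5
x=8: ŷ = 2.5 − 3·8 = -21.5; r = -18.5 − (-21.5) = 3
x=9: ŷ = 2.5 − 3·9 = -24.5; r = -22.7 − (-24.5) = 1.8
x=13: ŷ = 2.5 − 3·13 = -36.5; r = -38.1 − (-36.5) = -1.6
Signs: + − − − − + + −
Runs: +×1, −×4, +×2, −×1 → 4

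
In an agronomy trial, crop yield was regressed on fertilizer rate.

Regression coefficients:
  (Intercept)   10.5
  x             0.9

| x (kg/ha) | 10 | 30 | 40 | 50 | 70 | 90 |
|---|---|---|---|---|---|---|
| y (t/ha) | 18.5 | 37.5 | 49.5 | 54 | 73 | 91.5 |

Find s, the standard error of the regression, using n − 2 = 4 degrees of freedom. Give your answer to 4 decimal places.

x=10: ŷ = 10.5 + 0.9·10 = 19.5; r = 18.5 − 19.5 = -1
x=30: ŷ = 10.5 + 0.9·30 = 37.5; r = 37.5 − 37.5 = 0
x=40: ŷ = 10.5 + 0.9·40 = 46.5; r = 49.5 − 46.5 = 3
x=50: ŷ = 10.5 + 0.9·50 = 55.5; r = 54 − 55.5 = -1.5
x=70: ŷ = 10.5 + 0.9·70 = 73.5; r = 73 − 73.5 = -0.5
x=90: ŷ = 10.5 + 0.9·90 = 91.5; r = 91.5 − 91.5 = 0
SSE = 1 + 0 + 9 + 2.25 + 0.25 + 0 = 12.5
s = √(12.5/4) = √3.125 ≈ 1.7678

s = 1.7678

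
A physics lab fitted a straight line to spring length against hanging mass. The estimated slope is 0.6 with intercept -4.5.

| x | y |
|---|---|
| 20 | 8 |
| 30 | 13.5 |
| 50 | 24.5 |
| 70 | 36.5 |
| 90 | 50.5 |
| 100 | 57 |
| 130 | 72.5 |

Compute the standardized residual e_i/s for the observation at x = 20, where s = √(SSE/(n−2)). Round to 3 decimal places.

0.439

x=20: ŷ = -4.5 + 0.6·20 = 7.5; e = 8 − 7.5 = 0.5
x=30: ŷ = -4.5 + 0.6·30 = 13.5; e = 13.5 − 13.5 = 0
x=50: ŷ = -4.5 + 0.6·50 = 25.5; e = 24.5 − 25.5 = -1
x=70: ŷ = -4.5 + 0.6·70 = 37.5; e = 36.5 − 37.5 = -1
x=90: ŷ = -4.5 + 0.6·90 = 49.5; e = 50.5 − 49.5 = 1
x=100: ŷ = -4.5 + 0.6·100 = 55.5; e = 57 − 55.5 = 1.5
x=130: ŷ = -4.5 + 0.6·130 = 73.5; e = 72.5 − 73.5 = -1
SSE = 0.25 + 0 + 1 + 1 + 1 + 2.25 + 1 = 6.5
s = √(6.5/5) = 1.14018
e/s = 0.5 / 1.14018 = 0.439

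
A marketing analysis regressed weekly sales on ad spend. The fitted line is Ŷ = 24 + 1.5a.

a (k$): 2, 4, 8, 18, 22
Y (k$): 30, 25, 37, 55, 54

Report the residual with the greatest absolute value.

a=2: Ŷ = 24 + 1.5·2 = 27; e = 30 − 27 = 3
a=4: Ŷ = 24 + 1.5·4 = 30; e = 25 − 30 = -5
a=8: Ŷ = 24 + 1.5·8 = 36; e = 37 − 36 = 1
a=18: Ŷ = 24 + 1.5·18 = 51; e = 55 − 51 = 4
a=22: Ŷ = 24 + 1.5·22 = 57; e = 54 − 57 = -3
Largest |e| is 5 at a = 4, residual -5.

e = -5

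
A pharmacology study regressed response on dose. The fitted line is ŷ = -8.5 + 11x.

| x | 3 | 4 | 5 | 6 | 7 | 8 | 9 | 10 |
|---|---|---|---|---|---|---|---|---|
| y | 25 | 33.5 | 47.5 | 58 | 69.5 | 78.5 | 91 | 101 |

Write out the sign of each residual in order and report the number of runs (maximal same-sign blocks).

6 runs

x=3: ŷ = -8.5 + 11·3 = 24.5; r = 25 − 24.5 = 0.5
x=4: ŷ = -8.5 + 11·4 = 35.5; r = 33.5 − 35.5 = -2
x=5: ŷ = -8.5 + 11·5 = 46.5; r = 47.5 − 46.5 = 1
x=6: ŷ = -8.5 + 11·6 = 57.5; r = 58 − 57.5 = 0.5
x=7: ŷ = -8.5 + 11·7 = 68.5; r = 69.5 − 68.5 = 1
x=8: ŷ = -8.5 + 11·8 = 79.5; r = 78.5 − 79.5 = -1
x=9: ŷ = -8.5 + 11·9 = 90.5; r = 91 − 90.5 = 0.5
x=10: ŷ = -8.5 + 11·10 = 101.5; r = 101 − 101.5 = -0.5
Signs: + − + + + − + −
Runs: +×1, −×1, +×3, −×1, +×1, −×1 → 6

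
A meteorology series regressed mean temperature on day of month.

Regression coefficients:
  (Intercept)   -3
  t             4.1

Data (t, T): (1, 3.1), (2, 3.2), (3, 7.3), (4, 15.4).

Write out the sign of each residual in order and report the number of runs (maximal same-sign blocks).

3 runs

t=1: T̂ = -3 + 4.1·1 = 1.1; r = 3.1 − 1.1 = 2
t=2: T̂ = -3 + 4.1·2 = 5.2; r = 3.2 − 5.2 = -2
t=3: T̂ = -3 + 4.1·3 = 9.3; r = 7.3 − 9.3 = -2
t=4: T̂ = -3 + 4.1·4 = 13.4; r = 15.4 − 13.4 = 2
Signs: + − − +
Runs: +×1, −×2, +×1 → 3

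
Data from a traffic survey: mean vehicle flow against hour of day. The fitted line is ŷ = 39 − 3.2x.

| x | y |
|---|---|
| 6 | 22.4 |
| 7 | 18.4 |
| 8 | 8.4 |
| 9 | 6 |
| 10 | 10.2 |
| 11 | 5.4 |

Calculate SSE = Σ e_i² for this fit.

x=6: ŷ = 39 − 3.2·6 = 19.8; e = 22.4 − 19.8 = 2.6
x=7: ŷ = 39 − 3.2·7 = 16.6; e = 18.4 − 16.6 = 1.8
x=8: ŷ = 39 − 3.2·8 = 13.4; e = 8.4 − 13.4 = -5
x=9: ŷ = 39 − 3.2·9 = 10.2; e = 6 − 10.2 = -4.2
x=10: ŷ = 39 − 3.2·10 = 7; e = 10.2 − 7 = 3.2
x=11: ŷ = 39 − 3.2·11 = 3.8; e = 5.4 − 3.8 = 1.6
SSE = 6.76 + 3.24 + 25 + 17.64 + 10.24 + 2.56 = 65.44

SSE = 65.44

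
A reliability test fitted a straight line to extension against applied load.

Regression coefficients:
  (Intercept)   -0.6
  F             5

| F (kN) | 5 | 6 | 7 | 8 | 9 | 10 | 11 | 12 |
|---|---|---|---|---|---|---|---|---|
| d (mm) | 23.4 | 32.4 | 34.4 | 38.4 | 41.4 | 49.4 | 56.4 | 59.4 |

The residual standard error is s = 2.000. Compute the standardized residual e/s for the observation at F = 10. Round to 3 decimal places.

0.000

d̂ = -0.6 + 5·10 = 49.4
e = 49.4 − 49.4 = 0
e/s = 0 / 2.000 = 0.000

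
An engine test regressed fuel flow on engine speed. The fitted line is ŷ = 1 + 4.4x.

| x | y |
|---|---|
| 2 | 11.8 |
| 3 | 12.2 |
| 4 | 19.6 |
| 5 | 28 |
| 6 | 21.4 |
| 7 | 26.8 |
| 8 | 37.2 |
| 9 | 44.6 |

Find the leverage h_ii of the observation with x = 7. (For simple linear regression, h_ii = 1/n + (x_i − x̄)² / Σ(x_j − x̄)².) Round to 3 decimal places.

x̄ = (2 + 3 + 4 + 5 + 6 + 7 + 8 + 9)/8 = 5.5
Σ(x − x̄)² = 12.25 + 6.25 + 2.25 + 0.25 + 0.25 + 2.25 + 6.25 + 12.25 = 42
h = 1/8 + (1.5)²/42 = 0.125 + 0.0535714 = 0.179

h = 0.179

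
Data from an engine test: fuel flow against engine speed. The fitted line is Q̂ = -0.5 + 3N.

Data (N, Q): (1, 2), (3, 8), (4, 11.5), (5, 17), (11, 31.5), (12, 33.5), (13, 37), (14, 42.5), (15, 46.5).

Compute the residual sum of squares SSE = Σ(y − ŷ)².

N=1: Q̂ = -0.5 + 3·1 = 2.5; e = 2 − 2.5 = -0.5
N=3: Q̂ = -0.5 + 3·3 = 8.5; e = 8 − 8.5 = -0.5
N=4: Q̂ = -0.5 + 3·4 = 11.5; e = 11.5 − 11.5 = 0
N=5: Q̂ = -0.5 + 3·5 = 14.5; e = 17 − 14.5 = 2.5
N=11: Q̂ = -0.5 + 3·11 = 32.5; e = 31.5 − 32.5 = -1
N=12: Q̂ = -0.5 + 3·12 = 35.5; e = 33.5 − 35.5 = -2
N=13: Q̂ = -0.5 + 3·13 = 38.5; e = 37 − 38.5 = -1.5
N=14: Q̂ = -0.5 + 3·14 = 41.5; e = 42.5 − 41.5 = 1
N=15: Q̂ = -0.5 + 3·15 = 44.5; e = 46.5 − 44.5 = 2
SSE = 0.25 + 0.25 + 0 + 6.25 + 1 + 4 + 2.25 + 1 + 4 = 19

SSE = 19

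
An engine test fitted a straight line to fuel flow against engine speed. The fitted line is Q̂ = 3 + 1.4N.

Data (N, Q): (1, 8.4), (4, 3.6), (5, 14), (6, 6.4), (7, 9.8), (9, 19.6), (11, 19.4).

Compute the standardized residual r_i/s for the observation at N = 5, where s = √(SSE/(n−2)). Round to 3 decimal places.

N=1: Q̂ = 3 + 1.4·1 = 4.4; r = 8.4 − 4.4 = 4
N=4: Q̂ = 3 + 1.4·4 = 8.6; r = 3.6 − 8.6 = -5
N=5: Q̂ = 3 + 1.4·5 = 10; r = 14 − 10 = 4
N=6: Q̂ = 3 + 1.4·6 = 11.4; r = 6.4 − 11.4 = -5
N=7: Q̂ = 3 + 1.4·7 = 12.8; r = 9.8 − 12.8 = -3
N=9: Q̂ = 3 + 1.4·9 = 15.6; r = 19.6 − 15.6 = 4
N=11: Q̂ = 3 + 1.4·11 = 18.4; r = 19.4 − 18.4 = 1
SSE = 16 + 25 + 16 + 25 + 9 + 16 + 1 = 108
s = √(108/5) = 4.64758
r/s = 4 / 4.64758 = 0.861

0.861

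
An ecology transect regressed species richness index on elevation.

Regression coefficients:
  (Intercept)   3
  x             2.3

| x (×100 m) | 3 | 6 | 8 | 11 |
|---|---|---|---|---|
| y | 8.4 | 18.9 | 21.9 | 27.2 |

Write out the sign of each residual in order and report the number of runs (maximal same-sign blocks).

x=3: ŷ = 3 + 2.3·3 = 9.9; r = 8.4 − 9.9 = -1.5
x=6: ŷ = 3 + 2.3·6 = 16.8; r = 18.9 − 16.8 = 2.1
x=8: ŷ = 3 + 2.3·8 = 21.4; r = 21.9 − 21.4 = 0.5
x=11: ŷ = 3 + 2.3·11 = 28.3; r = 27.2 − 28.3 = -1.1
Signs: − + + −
Runs: −×1, +×2, −×1 → 3

3 runs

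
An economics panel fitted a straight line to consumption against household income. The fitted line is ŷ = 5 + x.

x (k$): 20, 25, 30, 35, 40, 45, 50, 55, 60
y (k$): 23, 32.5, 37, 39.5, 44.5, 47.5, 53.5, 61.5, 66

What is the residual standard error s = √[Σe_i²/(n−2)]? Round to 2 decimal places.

s = 1.95

x=20: ŷ = 5 + 20 = 25; e = 23 − 25 = -2
x=25: ŷ = 5 + 25 = 30; e = 32.5 − 30 = 2.5
x=30: ŷ = 5 + 30 = 35; e = 37 − 35 = 2
x=35: ŷ = 5 + 35 = 40; e = 39.5 − 40 = -0.5
x=40: ŷ = 5 + 40 = 45; e = 44.5 − 45 = -0.5
x=45: ŷ = 5 + 45 = 50; e = 47.5 − 50 = -2.5
x=50: ŷ = 5 + 50 = 55; e = 53.5 − 55 = -1.5
x=55: ŷ = 5 + 55 = 60; e = 61.5 − 60 = 1.5
x=60: ŷ = 5 + 60 = 65; e = 66 − 65 = 1
SSE = 4 + 6.25 + 4 + 0.25 + 0.25 + 6.25 + 2.25 + 2.25 + 1 = 26.5
s = √(26.5/7) = √3.78571 ≈ 1.95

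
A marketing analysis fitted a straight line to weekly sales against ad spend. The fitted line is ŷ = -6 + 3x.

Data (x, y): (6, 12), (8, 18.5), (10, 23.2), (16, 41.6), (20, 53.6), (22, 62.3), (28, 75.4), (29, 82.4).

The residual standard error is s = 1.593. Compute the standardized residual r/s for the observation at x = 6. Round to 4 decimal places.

0.0000

ŷ = -6 + 3·6 = 12
r = 12 − 12 = 0
r/s = 0 / 1.593 = 0.0000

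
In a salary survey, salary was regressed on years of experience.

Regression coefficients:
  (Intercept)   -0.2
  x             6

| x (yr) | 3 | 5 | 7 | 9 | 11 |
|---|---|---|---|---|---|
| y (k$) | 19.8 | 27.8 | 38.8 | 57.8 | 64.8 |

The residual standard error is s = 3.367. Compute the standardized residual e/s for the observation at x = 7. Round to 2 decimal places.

ŷ = -0.2 + 6·7 = 41.8
e = 38.8 − 41.8 = -3
e/s = -3 / 3.367 = -0.89

-0.89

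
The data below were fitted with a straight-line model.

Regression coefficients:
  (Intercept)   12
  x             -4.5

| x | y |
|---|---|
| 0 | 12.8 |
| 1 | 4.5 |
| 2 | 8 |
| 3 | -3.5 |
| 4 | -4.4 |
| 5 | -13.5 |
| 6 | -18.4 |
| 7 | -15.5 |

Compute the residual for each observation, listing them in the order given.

x=0: ŷ = 12 − 4.5·0 = 12; r = 12.8 − 12 = 0.8
x=1: ŷ = 12 − 4.5·1 = 7.5; r = 4.5 − 7.5 = -3
x=2: ŷ = 12 − 4.5·2 = 3; r = 8 − 3 = 5
x=3: ŷ = 12 − 4.5·3 = -1.5; r = -3.5 − (-1.5) = -2
x=4: ŷ = 12 − 4.5·4 = -6; r = -4.4 − (-6) = 1.6
x=5: ŷ = 12 − 4.5·5 = -10.5; r = -13.5 − (-10.5) = -3
x=6: ŷ = 12 − 4.5·6 = -15; r = -18.4 − (-15) = -3.4
x=7: ŷ = 12 − 4.5·7 = -19.5; r = -15.5 − (-19.5) = 4

0.8, -3, 5, -2, 1.6, -3, -3.4, 4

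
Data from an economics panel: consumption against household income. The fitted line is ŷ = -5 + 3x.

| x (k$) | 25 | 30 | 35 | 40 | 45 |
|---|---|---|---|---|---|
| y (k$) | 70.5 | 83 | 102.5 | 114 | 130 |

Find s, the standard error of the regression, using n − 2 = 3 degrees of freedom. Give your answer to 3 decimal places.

s = 1.958

x=25: ŷ = -5 + 3·25 = 70; e = 70.5 − 70 = 0.5
x=30: ŷ = -5 + 3·30 = 85; e = 83 − 85 = -2
x=35: ŷ = -5 + 3·35 = 100; e = 102.5 − 100 = 2.5
x=40: ŷ = -5 + 3·40 = 115; e = 114 − 115 = -1
x=45: ŷ = -5 + 3·45 = 130; e = 130 − 130 = 0
SSE = 0.25 + 4 + 6.25 + 1 + 0 = 11.5
s = √(11.5/3) = √3.83333 ≈ 1.958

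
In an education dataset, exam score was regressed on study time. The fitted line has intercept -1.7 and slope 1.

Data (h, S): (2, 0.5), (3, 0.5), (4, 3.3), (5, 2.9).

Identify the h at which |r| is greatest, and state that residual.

h=2: ŷ = -1.7 + 2 = 0.3; r = 0.5 − 0.3 = 0.2
h=3: ŷ = -1.7 + 3 = 1.3; r = 0.5 − 1.3 = -0.8
h=4: ŷ = -1.7 + 4 = 2.3; r = 3.3 − 2.3 = 1
h=5: ŷ = -1.7 + 5 = 3.3; r = 2.9 − 3.3 = -0.4
Largest |r| is 1 at h = 4, residual 1.

h = 4, r = 1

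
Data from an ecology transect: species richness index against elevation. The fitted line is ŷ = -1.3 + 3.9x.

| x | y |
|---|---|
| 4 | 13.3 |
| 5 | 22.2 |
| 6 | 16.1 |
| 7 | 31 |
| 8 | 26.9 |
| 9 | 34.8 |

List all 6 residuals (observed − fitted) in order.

x=4: ŷ = -1.3 + 3.9·4 = 14.3; r = 13.3 − 14.3 = -1
x=5: ŷ = -1.3 + 3.9·5 = 18.2; r = 22.2 − 18.2 = 4
x=6: ŷ = -1.3 + 3.9·6 = 22.1; r = 16.1 − 22.1 = -6
x=7: ŷ = -1.3 + 3.9·7 = 26; r = 31 − 26 = 5
x=8: ŷ = -1.3 + 3.9·8 = 29.9; r = 26.9 − 29.9 = -3
x=9: ŷ = -1.3 + 3.9·9 = 33.8; r = 34.8 − 33.8 = 1

-1, 4, -6, 5, -3, 1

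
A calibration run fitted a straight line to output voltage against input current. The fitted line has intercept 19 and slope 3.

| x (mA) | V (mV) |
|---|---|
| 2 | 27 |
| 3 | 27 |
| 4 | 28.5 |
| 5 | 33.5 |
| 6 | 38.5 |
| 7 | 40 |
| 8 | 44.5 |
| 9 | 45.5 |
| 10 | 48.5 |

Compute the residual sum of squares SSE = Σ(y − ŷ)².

x=2: ŷ = 19 + 3·2 = 25; r = 27 − 25 = 2
x=3: ŷ = 19 + 3·3 = 28; r = 27 − 28 = -1
x=4: ŷ = 19 + 3·4 = 31; r = 28.5 − 31 = -2.5
x=5: ŷ = 19 + 3·5 = 34; r = 33.5 − 34 = -0.5
x=6: ŷ = 19 + 3·6 = 37; r = 38.5 − 37 = 1.5
x=7: ŷ = 19 + 3·7 = 40; r = 40 − 40 = 0
x=8: ŷ = 19 + 3·8 = 43; r = 44.5 − 43 = 1.5
x=9: ŷ = 19 + 3·9 = 46; r = 45.5 − 46 = -0.5
x=10: ŷ = 19 + 3·10 = 49; r = 48.5 − 49 = -0.5
SSE = 4 + 1 + 6.25 + 0.25 + 2.25 + 0 + 2.25 + 0.25 + 0.25 = 16.5

SSE = 16.5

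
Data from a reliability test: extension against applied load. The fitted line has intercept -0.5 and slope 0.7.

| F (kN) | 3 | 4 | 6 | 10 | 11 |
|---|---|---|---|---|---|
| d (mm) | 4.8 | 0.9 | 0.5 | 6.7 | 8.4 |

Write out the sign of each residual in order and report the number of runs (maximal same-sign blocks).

F=3: ŷ = -0.5 + 0.7·3 = 1.6; e = 4.8 − 1.6 = 3.2
F=4: ŷ = -0.5 + 0.7·4 = 2.3; e = 0.9 − 2.3 = -1.4
F=6: ŷ = -0.5 + 0.7·6 = 3.7; e = 0.5 − 3.7 = -3.2
F=10: ŷ = -0.5 + 0.7·10 = 6.5; e = 6.7 − 6.5 = 0.2
F=11: ŷ = -0.5 + 0.7·11 = 7.2; e = 8.4 − 7.2 = 1.2
Signs: + − − + +
Runs: +×1, −×2, +×2 → 3

3 runs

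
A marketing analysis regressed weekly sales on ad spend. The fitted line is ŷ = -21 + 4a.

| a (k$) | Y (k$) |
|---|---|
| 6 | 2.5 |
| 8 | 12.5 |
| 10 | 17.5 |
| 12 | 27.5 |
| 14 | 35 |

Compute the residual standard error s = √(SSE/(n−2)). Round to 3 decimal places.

a=6: ŷ = -21 + 4·6 = 3; e = 2.5 − 3 = -0.5
a=8: ŷ = -21 + 4·8 = 11; e = 12.5 − 11 = 1.5
a=10: ŷ = -21 + 4·10 = 19; e = 17.5 − 19 = -1.5
a=12: ŷ = -21 + 4·12 = 27; e = 27.5 − 27 = 0.5
a=14: ŷ = -21 + 4·14 = 35; e = 35 − 35 = 0
SSE = 0.25 + 2.25 + 2.25 + 0.25 + 0 = 5
s = √(5/3) = √1.66667 ≈ 1.291

s = 1.291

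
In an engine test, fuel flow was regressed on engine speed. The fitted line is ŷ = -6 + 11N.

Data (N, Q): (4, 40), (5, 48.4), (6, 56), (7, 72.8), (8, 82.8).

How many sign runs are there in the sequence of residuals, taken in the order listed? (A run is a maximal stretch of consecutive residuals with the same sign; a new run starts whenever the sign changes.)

3 runs

N=4: ŷ = -6 + 11·4 = 38; e = 40 − 38 = 2
N=5: ŷ = -6 + 11·5 = 49; e = 48.4 − 49 = -0.6
N=6: ŷ = -6 + 11·6 = 60; e = 56 − 60 = -4
N=7: ŷ = -6 + 11·7 = 71; e = 72.8 − 71 = 1.8
N=8: ŷ = -6 + 11·8 = 82; e = 82.8 − 82 = 0.8
Signs: + − − + +
Runs: +×1, −×2, +×2 → 3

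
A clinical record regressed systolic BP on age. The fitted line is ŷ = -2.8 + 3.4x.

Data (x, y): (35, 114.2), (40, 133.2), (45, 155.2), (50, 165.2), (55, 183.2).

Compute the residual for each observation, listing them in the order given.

x=35: ŷ = -2.8 + 3.4·35 = 116.2; r = 114.2 − 116.2 = -2
x=40: ŷ = -2.8 + 3.4·40 = 133.2; r = 133.2 − 133.2 = 0
x=45: ŷ = -2.8 + 3.4·45 = 150.2; r = 155.2 − 150.2 = 5
x=50: ŷ = -2.8 + 3.4·50 = 167.2; r = 165.2 − 167.2 = -2
x=55: ŷ = -2.8 + 3.4·55 = 184.2; r = 183.2 − 184.2 = -1

-2, 0, 5, -2, -1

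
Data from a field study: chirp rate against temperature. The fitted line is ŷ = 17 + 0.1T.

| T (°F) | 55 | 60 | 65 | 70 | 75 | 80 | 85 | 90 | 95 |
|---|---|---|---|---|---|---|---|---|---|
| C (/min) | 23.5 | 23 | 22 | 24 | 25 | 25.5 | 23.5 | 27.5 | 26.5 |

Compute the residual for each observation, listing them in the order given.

T=55: ŷ = 17 + 0.1·55 = 22.5; e = 23.5 − 22.5 = 1
T=60: ŷ = 17 + 0.1·60 = 23; e = 23 − 23 = 0
T=65: ŷ = 17 + 0.1·65 = 23.5; e = 22 − 23.5 = -1.5
T=70: ŷ = 17 + 0.1·70 = 24; e = 24 − 24 = 0
T=75: ŷ = 17 + 0.1·75 = 24.5; e = 25 − 24.5 = 0.5
T=80: ŷ = 17 + 0.1·80 = 25; e = 25.5 − 25 = 0.5
T=85: ŷ = 17 + 0.1·85 = 25.5; e = 23.5 − 25.5 = -2
T=90: ŷ = 17 + 0.1·90 = 26; e = 27.5 − 26 = 1.5
T=95: ŷ = 17 + 0.1·95 = 26.5; e = 26.5 − 26.5 = 0

1, 0, -1.5, 0, 0.5, 0.5, -2, 1.5, 0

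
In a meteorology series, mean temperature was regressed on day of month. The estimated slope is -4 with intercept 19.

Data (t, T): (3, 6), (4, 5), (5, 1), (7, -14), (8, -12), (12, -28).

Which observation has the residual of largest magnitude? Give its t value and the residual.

t = 7, r = -5

t=3: T̂ = 19 − 4·3 = 7; r = 6 − 7 = -1
t=4: T̂ = 19 − 4·4 = 3; r = 5 − 3 = 2
t=5: T̂ = 19 − 4·5 = -1; r = 1 − (-1) = 2
t=7: T̂ = 19 − 4·7 = -9; r = -14 − (-9) = -5
t=8: T̂ = 19 − 4·8 = -13; r = -12 − (-13) = 1
t=12: T̂ = 19 − 4·12 = -29; r = -28 − (-29) = 1
Largest |r| is 5 at t = 7, residual -5.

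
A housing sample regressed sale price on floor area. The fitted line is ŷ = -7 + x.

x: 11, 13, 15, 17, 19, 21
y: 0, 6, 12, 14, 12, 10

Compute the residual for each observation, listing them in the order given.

x=11: ŷ = -7 + 11 = 4; e = 0 − 4 = -4
x=13: ŷ = -7 + 13 = 6; e = 6 − 6 = 0
x=15: ŷ = -7 + 15 = 8; e = 12 − 8 = 4
x=17: ŷ = -7 + 17 = 10; e = 14 − 10 = 4
x=19: ŷ = -7 + 19 = 12; e = 12 − 12 = 0
x=21: ŷ = -7 + 21 = 14; e = 10 − 14 = -4

-4, 0, 4, 4, 0, -4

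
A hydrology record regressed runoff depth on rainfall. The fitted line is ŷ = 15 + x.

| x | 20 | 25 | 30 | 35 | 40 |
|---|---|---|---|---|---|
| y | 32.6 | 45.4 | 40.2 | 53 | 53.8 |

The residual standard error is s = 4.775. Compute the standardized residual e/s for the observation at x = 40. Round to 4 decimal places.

-0.2513

ŷ = 15 + 40 = 55
e = 53.8 − 55 = -1.2
e/s = -1.2 / 4.775 = -0.2513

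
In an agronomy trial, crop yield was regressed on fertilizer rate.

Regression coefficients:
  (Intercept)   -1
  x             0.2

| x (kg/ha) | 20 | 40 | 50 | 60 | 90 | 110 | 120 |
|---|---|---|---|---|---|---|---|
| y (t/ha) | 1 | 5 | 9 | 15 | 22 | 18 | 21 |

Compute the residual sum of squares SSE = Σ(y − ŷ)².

x=20: ŷ = -1 + 0.2·20 = 3; r = 1 − 3 = -2
x=40: ŷ = -1 + 0.2·40 = 7; r = 5 − 7 = -2
x=50: ŷ = -1 + 0.2·50 = 9; r = 9 − 9 = 0
x=60: ŷ = -1 + 0.2·60 = 11; r = 15 − 11 = 4
x=90: ŷ = -1 + 0.2·90 = 17; r = 22 − 17 = 5
x=110: ŷ = -1 + 0.2·110 = 21; r = 18 − 21 = -3
x=120: ŷ = -1 + 0.2·120 = 23; r = 21 − 23 = -2
SSE = 4 + 4 + 0 + 16 + 25 + 9 + 4 = 62

SSE = 62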